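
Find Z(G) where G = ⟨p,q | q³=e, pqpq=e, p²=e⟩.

An element z ∈ Z(G) iff z commutes with every generator.
For example e is central: e·p = p = p·e; e·q = q = q·e.
Whereas p ∉ Z(G) since p·q = pq ≠ pq² = q·p.
Checking each of the 6 elements this way gives Z(G) = {e}, of order 1.

Answer: {e}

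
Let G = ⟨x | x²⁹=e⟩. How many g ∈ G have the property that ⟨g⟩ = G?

G is cyclic of order 29. An element generates G iff its order is 29, and a cyclic group of order 29 has exactly φ(29) = 28 such elements.

Answer: 28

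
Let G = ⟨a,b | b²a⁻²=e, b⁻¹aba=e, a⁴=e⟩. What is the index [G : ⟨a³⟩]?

First find ord(a³) by computing successive powers:
  (a³)¹ = a³, (a³)² = a², (a³)³ = a, (a³)⁴ = e.
So |⟨a³⟩| = ord(a³) = 4. With |G| = 8, by Lagrange [G : ⟨a³⟩] = 8/4 = 2.

Answer: 2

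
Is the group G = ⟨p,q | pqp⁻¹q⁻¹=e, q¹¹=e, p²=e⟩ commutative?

Each pair of generators commutes: p·q = pq = q·p. Since the generators pairwise commute, every element of G commutes with every other, so G is abelian.

Answer: Yes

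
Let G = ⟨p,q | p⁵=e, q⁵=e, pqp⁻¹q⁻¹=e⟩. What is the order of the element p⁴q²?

Compute successive powers until reaching e:
  (p⁴q²)¹ = p⁴q², (p⁴q²)² = p³q⁴, (p⁴q²)³ = p²q, (p⁴q²)⁴ = pq³, (p⁴q²)⁵ = e.
The smallest positive k with (p⁴q²)ᵏ = e is 5.

Answer: 5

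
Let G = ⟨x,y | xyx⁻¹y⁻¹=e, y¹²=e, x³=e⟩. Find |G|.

Enumerate words in the generators, reducing via the relations: the distinct elements are
  {e, x, y, xy, x², y², y³, y⁴, y⁵, y⁶, y⁷, y⁸, y⁹, xy², xy³, xy⁴, xy⁵, xy⁶, xy⁷, xy⁸, xy⁹, x²y, y¹¹, y¹⁰, xy¹¹, xy¹⁰, x²y², x²y³, x²y⁴, x²y⁵, x²y⁶, x²y⁷, x²y⁸, x²y⁹, x²y¹¹, x²y¹⁰}.
No further products give new elements, so |G| = 36.

Answer: 36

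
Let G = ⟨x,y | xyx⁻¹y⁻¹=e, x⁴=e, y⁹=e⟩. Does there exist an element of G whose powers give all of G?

|G| = 36. The element xy has order 36 (its powers give 36 distinct elements), so ⟨xy⟩ = G and G is cyclic.

Answer: Yes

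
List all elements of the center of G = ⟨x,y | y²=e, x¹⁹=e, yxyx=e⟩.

An element z ∈ Z(G) iff z commutes with every generator.
For example e is central: e·x = x = x·e; e·y = y = y·e.
Whereas x ∉ Z(G) since x·y = xy ≠ x¹⁸y = y·x.
Checking each of the 38 elements this way gives Z(G) = {e}, of order 1.

Answer: {e}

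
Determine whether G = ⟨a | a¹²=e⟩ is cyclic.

|G| = 12. The element a has order 12 (its powers give 12 distinct elements), so ⟨a⟩ = G and G is cyclic.

Answer: Yes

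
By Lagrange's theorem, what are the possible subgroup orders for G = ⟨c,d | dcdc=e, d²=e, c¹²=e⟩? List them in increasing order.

|G| = 24 = 2³ · 3. By Lagrange's theorem the order of any subgroup divides 24; the divisors of 24 are 1, 2, 3, 4, 6, 8, 12, 24.

Answer: 1, 2, 3, 4, 6, 8, 12, 24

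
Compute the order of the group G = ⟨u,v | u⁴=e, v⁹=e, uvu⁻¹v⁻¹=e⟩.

Enumerate words in the generators, reducing via the relations: the distinct elements are
  {e, u, v, uv, u², u³, v², v³, v⁴, v⁵, v⁶, v⁷, v⁸, uv², uv³, uv⁴, uv⁵, uv⁶, uv⁷, uv⁸, u²v, u³v, u²v², u²v³, u²v⁴, u²v⁵, u²v⁶, u²v⁷, u²v⁸, u³v², u³v³, u³v⁴, u³v⁵, u³v⁶, u³v⁷, u³v⁸}.
No further products give new elements, so |G| = 36.

Answer: 36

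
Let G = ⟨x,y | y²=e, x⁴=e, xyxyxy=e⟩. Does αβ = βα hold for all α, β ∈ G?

x·y = xy but y·x = yx, so x·y ≠ y·x and G is not abelian.

Answer: No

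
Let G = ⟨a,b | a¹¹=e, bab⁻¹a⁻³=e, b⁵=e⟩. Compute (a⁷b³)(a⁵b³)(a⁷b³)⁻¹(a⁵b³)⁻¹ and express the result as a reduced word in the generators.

[(a⁷b³), (a⁵b³)] = (a⁷b³)·(a⁵b³)·(a⁷b³)⁻¹·(a⁵b³)⁻¹.
  (a⁷b³) · (a⁵b³) = a¹⁰b
  (a¹⁰b) · (a³b²) = a⁸b³
  (a⁸b³) · (a¹⁰b²) = a³

Answer: a³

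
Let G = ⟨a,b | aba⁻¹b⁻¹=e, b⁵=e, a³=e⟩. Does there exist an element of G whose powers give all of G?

|G| = 15. The element ab has order 15 (its powers give 15 distinct elements), so ⟨ab⟩ = G and G is cyclic.

Answer: Yes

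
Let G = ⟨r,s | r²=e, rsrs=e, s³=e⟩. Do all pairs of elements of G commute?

r·s = rs but s·r = rs², so r·s ≠ s·r and G is not abelian.

Answer: No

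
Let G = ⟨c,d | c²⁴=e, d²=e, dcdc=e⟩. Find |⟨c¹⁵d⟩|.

|⟨c¹⁵d⟩| equals the order of c¹⁵d. Compute successive powers until reaching e:
  (c¹⁵d)¹ = c¹⁵d, (c¹⁵d)² = e.
The smallest positive k with (c¹⁵d)ᵏ = e is 2, so |⟨c¹⁵d⟩| = 2.

Answer: 2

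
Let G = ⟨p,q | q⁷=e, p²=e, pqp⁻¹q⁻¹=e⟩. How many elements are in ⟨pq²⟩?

|⟨pq²⟩| equals the order of pq². Compute successive powers until reaching e:
  (pq²)¹ = pq², (pq²)² = q⁴, (pq²)³ = pq⁶, (pq²)⁴ = q, (pq²)⁵ = pq³, (pq²)⁶ = q⁵, (pq²)⁷ = p, (pq²)⁸ = q², (pq²)⁹ = pq⁴, (pq²)¹⁰ = q⁶, (pq²)¹¹ = pq, (pq²)¹² = q³, (pq²)¹³ = pq⁵, (pq²)¹⁴ = e.
The smallest positive k with (pq²)ᵏ = e is 14, so |⟨pq²⟩| = 14.

Answer: 14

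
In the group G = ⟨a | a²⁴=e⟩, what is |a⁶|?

Compute successive powers until reaching e:
  (a⁶)¹ = a⁶, (a⁶)² = a¹², (a⁶)³ = a¹⁸, (a⁶)⁴ = e.
The smallest positive k with (a⁶)ᵏ = e is 4.

Answer: 4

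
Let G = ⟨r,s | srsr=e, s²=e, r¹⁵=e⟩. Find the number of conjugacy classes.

The conjugacy classes (representative and size) are:
  [e] (size 1), [r¹⁴] (size 2), [r²] (size 2), [r³] (size 2), [r⁴] (size 2), [r¹⁰] (size 2), [r⁹] (size 2), [r⁷] (size 2), [r¹³s] (size 15).
Class equation: 1 + 2 + 2 + 2 + 2 + 2 + 2 + 2 + 15 = 30 = |G|. So G has 9 conjugacy classes.

Answer: 9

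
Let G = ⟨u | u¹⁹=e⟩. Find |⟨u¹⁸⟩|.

|⟨u¹⁸⟩| equals the order of u¹⁸. Compute successive powers until reaching e:
  (u¹⁸)¹ = u¹⁸, (u¹⁸)² = u¹⁷, (u¹⁸)³ = u¹⁶, (u¹⁸)⁴ = u¹⁵, (u¹⁸)⁵ = u¹⁴, (u¹⁸)⁶ = u¹³, (u¹⁸)⁷ = u¹², (u¹⁸)⁸ = u¹¹, (u¹⁸)⁹ = u¹⁰, (u¹⁸)¹⁰ = u⁹, (u¹⁸)¹¹ = u⁸, (u¹⁸)¹² = u⁷, (u¹⁸)¹³ = u⁶, (u¹⁸)¹⁴ = u⁵, (u¹⁸)¹⁵ = u⁴, (u¹⁸)¹⁶ = u³, (u¹⁸)¹⁷ = u², (u¹⁸)¹⁸ = u, (u¹⁸)¹⁹ = e.
The smallest positive k with (u¹⁸)ᵏ = e is 19, so |⟨u¹⁸⟩| = 19.

Answer: 19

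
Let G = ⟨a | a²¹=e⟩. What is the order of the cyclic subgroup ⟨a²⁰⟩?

|⟨a²⁰⟩| equals the order of a²⁰. Compute successive powers until reaching e:
  (a²⁰)¹ = a²⁰, (a²⁰)² = a¹⁹, (a²⁰)³ = a¹⁸, (a²⁰)⁴ = a¹⁷, (a²⁰)⁵ = a¹⁶, (a²⁰)⁶ = a¹⁵, (a²⁰)⁷ = a¹⁴, (a²⁰)⁸ = a¹³, (a²⁰)⁹ = a¹², (a²⁰)¹⁰ = a¹¹, (a²⁰)¹¹ = a¹⁰, (a²⁰)¹² = a⁹, (a²⁰)¹³ = a⁸, (a²⁰)¹⁴ = a⁷, (a²⁰)¹⁵ = a⁶, (a²⁰)¹⁶ = a⁵, (a²⁰)¹⁷ = a⁴, (a²⁰)¹⁸ = a³, (a²⁰)¹⁹ = a², (a²⁰)²⁰ = a, (a²⁰)²¹ = e.
The smallest positive k with (a²⁰)ᵏ = e is 21, so |⟨a²⁰⟩| = 21.

Answer: 21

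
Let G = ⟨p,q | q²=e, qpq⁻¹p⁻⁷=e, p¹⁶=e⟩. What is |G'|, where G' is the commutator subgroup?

G' = [G, G] is generated by all commutators. The generator-pair commutators are: [p, q] = p¹⁰.
The subgroup they normally generate is {e, p², p⁴, p⁶, p⁸, p¹⁰, p¹², p¹⁴}, of order 8.
Check: |G/G'| = 32/8 = 4 is the order of the abelianisation.

Answer: 8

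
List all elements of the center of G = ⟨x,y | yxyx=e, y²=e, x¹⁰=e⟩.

An element z ∈ Z(G) iff z commutes with every generator.
For example x⁵ is central: (x⁵)·x = x⁶ = x·(x⁵); (x⁵)·y = x⁵y = y·(x⁵).
Whereas x ∉ Z(G) since x·y = xy ≠ x⁹y = y·x.
Checking each of the 20 elements this way gives Z(G) = {e, x⁵}, of order 2.

Answer: {e, x⁵}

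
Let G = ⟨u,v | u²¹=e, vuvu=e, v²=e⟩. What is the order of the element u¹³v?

Compute successive powers until reaching e:
  (u¹³v)¹ = u¹³v, (u¹³v)² = e.
The smallest positive k with (u¹³v)ᵏ = e is 2.

Answer: 2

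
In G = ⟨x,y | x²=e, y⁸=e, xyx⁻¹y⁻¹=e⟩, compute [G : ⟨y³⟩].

First find ord(y³) by computing successive powers:
  (y³)¹ = y³, (y³)² = y⁶, (y³)³ = y, (y³)⁴ = y⁴, (y³)⁵ = y⁷, (y³)⁶ = y², (y³)⁷ = y⁵, (y³)⁸ = e.
So |⟨y³⟩| = ord(y³) = 8. With |G| = 16, by Lagrange [G : ⟨y³⟩] = 16/8 = 2.

Answer: 2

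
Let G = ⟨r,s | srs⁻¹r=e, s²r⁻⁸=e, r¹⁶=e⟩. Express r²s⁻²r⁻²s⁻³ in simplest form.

Multiply left to right, reducing at each step:
  (r²) · s⁻² = r¹⁰
  (r¹⁰) · r⁻² = r⁸
  (r⁸) · s⁻³ = s⁻¹

Answer: s⁻¹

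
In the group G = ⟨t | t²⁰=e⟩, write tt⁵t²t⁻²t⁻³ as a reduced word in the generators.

Multiply left to right, reducing at each step:
  t · t⁵ = t⁶
  (t⁶) · t² = t⁸
  (t⁸) · t⁻² = t⁶
  (t⁶) · t⁻³ = t³

Answer: t³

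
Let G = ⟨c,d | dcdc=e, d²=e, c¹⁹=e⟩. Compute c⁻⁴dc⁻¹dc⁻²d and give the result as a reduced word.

Multiply left to right, reducing at each step:
  (c¹⁵) · d = c¹⁵d
  (c¹⁵d) · c⁻¹ = c¹⁶d
  (c¹⁶d) · d = c¹⁶
  (c¹⁶) · c⁻² = c¹⁴
  (c¹⁴) · d = c¹⁴d

Answer: c¹⁴d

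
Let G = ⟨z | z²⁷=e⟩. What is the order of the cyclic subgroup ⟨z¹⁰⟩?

|⟨z¹⁰⟩| equals the order of z¹⁰. Compute successive powers until reaching e:
  (z¹⁰)¹ = z¹⁰, (z¹⁰)² = z²⁰, (z¹⁰)³ = z³, (z¹⁰)⁴ = z¹³, (z¹⁰)⁵ = z²³, (z¹⁰)⁶ = z⁶, (z¹⁰)⁷ = z¹⁶, (z¹⁰)⁸ = z²⁶, (z¹⁰)⁹ = z⁹, (z¹⁰)¹⁰ = z¹⁹, (z¹⁰)¹¹ = z², (z¹⁰)¹² = z¹², (z¹⁰)¹³ = z²², (z¹⁰)¹⁴ = z⁵, (z¹⁰)¹⁵ = z¹⁵, (z¹⁰)¹⁶ = z²⁵, (z¹⁰)¹⁷ = z⁸, (z¹⁰)¹⁸ = z¹⁸, (z¹⁰)¹⁹ = z, (z¹⁰)²⁰ = z¹¹, (z¹⁰)²¹ = z²¹, (z¹⁰)²² = z⁴, (z¹⁰)²³ = z¹⁴, (z¹⁰)²⁴ = z²⁴, (z¹⁰)²⁵ = z⁷, (z¹⁰)²⁶ = z¹⁷, (z¹⁰)²⁷ = e.
The smallest positive k with (z¹⁰)ᵏ = e is 27, so |⟨z¹⁰⟩| = 27.

Answer: 27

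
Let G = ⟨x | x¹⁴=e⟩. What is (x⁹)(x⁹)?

Compute (x⁹) · (x⁹) by multiplying left to right and reducing via the relations at each step:
  (x⁹) · x⁹ = x⁴

Answer: x⁴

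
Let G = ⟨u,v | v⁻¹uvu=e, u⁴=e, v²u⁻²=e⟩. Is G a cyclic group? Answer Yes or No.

Every cyclic group is abelian. But u·v = uv while v·u = uv⁻¹, so u·v ≠ v·u and G is not abelian. Hence G is not cyclic.

Answer: No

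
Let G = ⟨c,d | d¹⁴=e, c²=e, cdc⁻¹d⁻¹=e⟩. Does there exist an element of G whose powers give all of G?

|G| = 28, but the maximum element order in G is 14 < 28. No single element generates all of G, so G is not cyclic.

Answer: No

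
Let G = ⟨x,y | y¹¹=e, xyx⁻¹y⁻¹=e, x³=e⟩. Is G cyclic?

|G| = 33. The element xy has order 33 (its powers give 33 distinct elements), so ⟨xy⟩ = G and G is cyclic.

Answer: Yes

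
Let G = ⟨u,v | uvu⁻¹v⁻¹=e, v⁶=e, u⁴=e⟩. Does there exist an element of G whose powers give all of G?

|G| = 24, but the maximum element order in G is 12 < 24. No single element generates all of G, so G is not cyclic.

Answer: No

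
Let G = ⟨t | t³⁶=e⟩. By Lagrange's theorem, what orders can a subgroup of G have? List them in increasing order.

|G| = 36 = 2² · 3². By Lagrange's theorem the order of any subgroup divides 36; the divisors of 36 are 1, 2, 3, 4, 6, 9, 12, 18, 36.

Answer: 1, 2, 3, 4, 6, 9, 12, 18, 36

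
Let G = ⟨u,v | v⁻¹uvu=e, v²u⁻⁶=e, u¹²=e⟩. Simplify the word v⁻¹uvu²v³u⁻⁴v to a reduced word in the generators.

Multiply left to right, reducing at each step:
  (v⁻¹) · u = u⁵v
  (u⁵v) · v = u¹¹
  (u¹¹) · u² = u
  u · v³ = uv⁻¹
  (uv⁻¹) · u⁻⁴ = u⁵v⁻¹
  (u⁵v⁻¹) · v = u⁵

Answer: u⁵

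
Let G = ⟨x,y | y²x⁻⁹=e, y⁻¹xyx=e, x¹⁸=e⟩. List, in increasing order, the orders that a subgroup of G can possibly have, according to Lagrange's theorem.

|G| = 36 = 2² · 3². By Lagrange's theorem the order of any subgroup divides 36; the divisors of 36 are 1, 2, 3, 4, 6, 9, 12, 18, 36.

Answer: 1, 2, 3, 4, 6, 9, 12, 18, 36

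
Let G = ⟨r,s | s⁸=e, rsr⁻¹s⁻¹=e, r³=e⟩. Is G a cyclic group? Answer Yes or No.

|G| = 24. The element rs has order 24 (its powers give 24 distinct elements), so ⟨rs⟩ = G and G is cyclic.

Answer: Yes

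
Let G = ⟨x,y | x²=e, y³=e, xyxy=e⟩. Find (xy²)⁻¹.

The order of (xy²) is 2 (smallest k with (xy²)ᵏ = e), so (xy²)⁻¹ = (xy²)¹ = xy².
Check: (xy²) · (xy²) → (xy²) · x = y;   y · y² = e, giving e as required.

Answer: xy²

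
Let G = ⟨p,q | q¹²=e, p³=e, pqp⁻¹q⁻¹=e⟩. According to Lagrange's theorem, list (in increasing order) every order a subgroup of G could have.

|G| = 36 = 2² · 3². By Lagrange's theorem the order of any subgroup divides 36; the divisors of 36 are 1, 2, 3, 4, 6, 9, 12, 18, 36.

Answer: 1, 2, 3, 4, 6, 9, 12, 18, 36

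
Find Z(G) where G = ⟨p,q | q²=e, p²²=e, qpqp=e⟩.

An element z ∈ Z(G) iff z commutes with every generator.
For example p¹¹ is central: (p¹¹)·p = p¹² = p·(p¹¹); (p¹¹)·q = p¹¹q = q·(p¹¹).
Whereas p ∉ Z(G) since p·q = pq ≠ p²¹q = q·p.
Checking each of the 44 elements this way gives Z(G) = {e, p¹¹}, of order 2.

Answer: {e, p¹¹}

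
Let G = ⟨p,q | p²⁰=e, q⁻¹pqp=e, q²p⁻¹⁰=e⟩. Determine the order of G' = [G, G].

G' = [G, G] is generated by all commutators. The generator-pair commutators are: [p, q] = p².
The subgroup they normally generate is {e, p², p⁴, p⁶, p⁸, p¹⁰, p¹², p¹⁴, p¹⁶, p¹⁸}, of order 10.
Check: |G/G'| = 40/10 = 4 is the order of the abelianisation.

Answer: 10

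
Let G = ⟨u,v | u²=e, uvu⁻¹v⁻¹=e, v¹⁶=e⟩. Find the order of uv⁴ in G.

Compute successive powers until reaching e:
  (uv⁴)¹ = uv⁴, (uv⁴)² = v⁸, (uv⁴)³ = uv¹², (uv⁴)⁴ = e.
The smallest positive k with (uv⁴)ᵏ = e is 4.

Answer: 4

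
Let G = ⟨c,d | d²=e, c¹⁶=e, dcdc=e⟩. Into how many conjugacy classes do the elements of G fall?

The conjugacy classes (representative and size) are:
  [e] (size 1), [c¹⁵] (size 2), [c²] (size 2), [c³] (size 2), [c¹²] (size 2), [c⁵] (size 2), [c⁶] (size 2), [c⁷] (size 2), [c⁸] (size 1), [c²d] (size 8), [c¹⁵d] (size 8).
Class equation: 1 + 2 + 2 + 2 + 2 + 2 + 2 + 2 + 1 + 8 + 8 = 32 = |G|. So G has 11 conjugacy classes.

Answer: 11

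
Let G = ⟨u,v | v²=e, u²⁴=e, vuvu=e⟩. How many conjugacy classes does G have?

The conjugacy classes (representative and size) are:
  [e] (size 1), [u²³] (size 2), [u²] (size 2), [u³] (size 2), [u²⁰] (size 2), [u¹⁹] (size 2), [u⁶] (size 2), [u⁷] (size 2), [u⁸] (size 2), [u⁹] (size 2), [u¹⁴] (size 2), [u¹¹] (size 2), [u¹²] (size 1), [u⁴v] (size 12), [u⁵v] (size 12).
Class equation: 1 + 2 + 2 + 2 + 2 + 2 + 2 + 2 + 2 + 2 + 2 + 2 + 1 + 12 + 12 = 48 = |G|. So G has 15 conjugacy classes.

Answer: 15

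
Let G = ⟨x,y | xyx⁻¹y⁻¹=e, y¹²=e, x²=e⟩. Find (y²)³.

Compute successive powers of (y²), reducing at each step:
  (y²)²: (y²) · y² = y⁴
  (y²)³: (y⁴) · y² = y⁶

Answer: y⁶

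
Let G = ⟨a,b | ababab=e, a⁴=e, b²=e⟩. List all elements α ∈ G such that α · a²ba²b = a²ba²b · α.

⟨a²ba²b⟩ ⊆ C_G(a²ba²b) since powers of a²ba²b commute with a²ba²b; so |C_G(a²ba²b)| ≥ |⟨a²ba²b⟩| = 2.
By orbit–stabilizer, |C_G(a²ba²b)| = |G| / |conj. class of a²ba²b| = 24 / 3 = 8.
The 8 elements commuting with a²ba²b are {e, a², b, a²b, ba², ba²b, a²ba², a²ba²b}.

Answer: {e, a², b, a²b, ba², ba²b, a²ba², a²ba²b}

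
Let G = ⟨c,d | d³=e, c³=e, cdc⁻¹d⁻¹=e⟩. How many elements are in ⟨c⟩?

|⟨c⟩| equals the order of c. Compute successive powers until reaching e:
  c¹ = c, c² = c², c³ = e.
The smallest positive k with cᵏ = e is 3, so |⟨c⟩| = 3.

Answer: 3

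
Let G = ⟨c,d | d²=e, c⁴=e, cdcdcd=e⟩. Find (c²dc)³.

Compute successive powers of (c²dc), reducing at each step:
  (c²dc)²: (c²dc) · c² = c²dc³;   (c²dc³) · d = c³dc;   (c³dc) · c = c³dc²
  (c²dc)³: (c³dc²) · c² = c³d;   (c³d) · d = c³;   (c³) · c = e

Answer: e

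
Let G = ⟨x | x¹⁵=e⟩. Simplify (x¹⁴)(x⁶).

Compute (x¹⁴) · (x⁶) by multiplying left to right and reducing via the relations at each step:
  (x¹⁴) · x⁶ = x⁵

Answer: x⁵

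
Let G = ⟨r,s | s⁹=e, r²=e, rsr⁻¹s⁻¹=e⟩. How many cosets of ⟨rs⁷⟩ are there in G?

First find ord(rs⁷) by computing successive powers:
  (rs⁷)¹ = rs⁷, (rs⁷)² = s⁵, (rs⁷)³ = rs³, (rs⁷)⁴ = s, (rs⁷)⁵ = rs⁸, (rs⁷)⁶ = s⁶, (rs⁷)⁷ = rs⁴, (rs⁷)⁸ = s², (rs⁷)⁹ = r, (rs⁷)¹⁰ = s⁷, (rs⁷)¹¹ = rs⁵, (rs⁷)¹² = s³, (rs⁷)¹³ = rs, (rs⁷)¹⁴ = s⁸, (rs⁷)¹⁵ = rs⁶, (rs⁷)¹⁶ = s⁴, (rs⁷)¹⁷ = rs², (rs⁷)¹⁸ = e.
So |⟨rs⁷⟩| = ord(rs⁷) = 18. With |G| = 18, by Lagrange [G : ⟨rs⁷⟩] = 18/18 = 1.

Answer: 1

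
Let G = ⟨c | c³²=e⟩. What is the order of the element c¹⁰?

Compute successive powers until reaching e:
  (c¹⁰)¹ = c¹⁰, (c¹⁰)² = c²⁰, (c¹⁰)³ = c³⁰, (c¹⁰)⁴ = c⁸, (c¹⁰)⁵ = c¹⁸, (c¹⁰)⁶ = c²⁸, (c¹⁰)⁷ = c⁶, (c¹⁰)⁸ = c¹⁶, (c¹⁰)⁹ = c²⁶, (c¹⁰)¹⁰ = c⁴, (c¹⁰)¹¹ = c¹⁴, (c¹⁰)¹² = c²⁴, (c¹⁰)¹³ = c², (c¹⁰)¹⁴ = c¹², (c¹⁰)¹⁵ = c²², (c¹⁰)¹⁶ = e.
The smallest positive k with (c¹⁰)ᵏ = e is 16.

Answer: 16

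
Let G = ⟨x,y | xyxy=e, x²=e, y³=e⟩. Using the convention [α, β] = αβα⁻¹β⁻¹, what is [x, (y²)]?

[x, (y²)] = x·(y²)·x⁻¹·(y²)⁻¹.
  x · (y²) = xy²
  (xy²) · x = y
  y · y = y²

Answer: y²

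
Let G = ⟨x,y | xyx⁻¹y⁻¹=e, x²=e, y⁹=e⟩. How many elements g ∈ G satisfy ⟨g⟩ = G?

G is cyclic of order 18. An element generates G iff its order is 18, and a cyclic group of order 18 has exactly φ(18) = 6 such elements.

Answer: 6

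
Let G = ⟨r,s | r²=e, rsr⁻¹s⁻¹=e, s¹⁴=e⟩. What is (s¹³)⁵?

Compute successive powers of (s¹³), reducing at each step:
  (s¹³)²: (s¹³) · s¹³ = s¹²
  (s¹³)³: (s¹²) · s¹³ = s¹¹
  (s¹³)⁴: (s¹¹) · s¹³ = s¹⁰
  (s¹³)⁵: (s¹⁰) · s¹³ = s⁹

Answer: s⁹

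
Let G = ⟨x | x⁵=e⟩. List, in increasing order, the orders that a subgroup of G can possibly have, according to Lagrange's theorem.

|G| = 5 = 5. By Lagrange's theorem the order of any subgroup divides 5; the divisors of 5 are 1, 5.

Answer: 1, 5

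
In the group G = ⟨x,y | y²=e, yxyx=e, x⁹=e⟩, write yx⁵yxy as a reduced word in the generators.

Multiply left to right, reducing at each step:
  y · x⁵ = x⁴y
  (x⁴y) · y = x⁴
  (x⁴) · x = x⁵
  (x⁵) · y = x⁵y

Answer: x⁵y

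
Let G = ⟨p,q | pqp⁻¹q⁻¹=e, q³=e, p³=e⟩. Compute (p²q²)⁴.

Compute successive powers of (p²q²), reducing at each step:
  (p²q²)²: (p²q²) · p² = pq²;   (pq²) · q² = pq
  (p²q²)³: (pq) · p² = q;   q · q² = e
  (p²q²)⁴: e · p² = p²;   (p²) · q² = p²q²

Answer: p²q²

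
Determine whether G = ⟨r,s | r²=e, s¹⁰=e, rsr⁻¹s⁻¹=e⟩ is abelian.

Each pair of generators commutes: r·s = rs = s·r. Since the generators pairwise commute, every element of G commutes with every other, so G is abelian.

Answer: Yes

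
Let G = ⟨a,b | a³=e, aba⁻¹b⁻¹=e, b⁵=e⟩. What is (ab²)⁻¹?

The order of (ab²) is 15 (smallest k with (ab²)ᵏ = e), so (ab²)⁻¹ = (ab²)¹⁴ = a²b³.
Check: (ab²) · (a²b³) → (ab²) · a² = b²;   (b²) · b³ = e, giving e as required.

Answer: a²b³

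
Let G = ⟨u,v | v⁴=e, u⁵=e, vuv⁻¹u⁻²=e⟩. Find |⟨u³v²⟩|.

|⟨u³v²⟩| equals the order of u³v². Compute successive powers until reaching e:
  (u³v²)¹ = u³v², (u³v²)² = e.
The smallest positive k with (u³v²)ᵏ = e is 2, so |⟨u³v²⟩| = 2.

Answer: 2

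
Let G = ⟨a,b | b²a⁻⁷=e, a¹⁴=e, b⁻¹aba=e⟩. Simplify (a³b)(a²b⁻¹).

Compute (a³b) · (a²b⁻¹) by multiplying left to right and reducing via the relations at each step:
  (a³b) · a² = ab
  (ab) · b⁻¹ = a

Answer: a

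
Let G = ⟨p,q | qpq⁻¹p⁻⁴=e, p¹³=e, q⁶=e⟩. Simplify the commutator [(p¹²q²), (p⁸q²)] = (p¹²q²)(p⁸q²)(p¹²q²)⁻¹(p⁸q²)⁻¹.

[(p¹²q²), (p⁸q²)] = (p¹²q²)·(p⁸q²)·(p¹²q²)⁻¹·(p⁸q²)⁻¹.
  (p¹²q²) · (p⁸q²) = p¹⁰q⁴
  (p¹⁰q⁴) · (p⁹q⁴) = q²
  (q²) · (p⁶q⁴) = p⁵

Answer: p⁵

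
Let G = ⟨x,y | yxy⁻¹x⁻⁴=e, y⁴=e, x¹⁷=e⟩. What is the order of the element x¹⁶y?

Compute successive powers until reaching e:
  (x¹⁶y)¹ = x¹⁶y, (x¹⁶y)² = x¹²y², (x¹⁶y)³ = x¹³y³, (x¹⁶y)⁴ = e.
The smallest positive k with (x¹⁶y)ᵏ = e is 4.

Answer: 4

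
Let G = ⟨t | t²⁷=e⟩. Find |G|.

G is generated by a single element, so G is cyclic. The relator gives t²⁷ = e and no smaller power is forced to be e, so the 27 powers {e, t, t², t³, t⁴, t⁵, t⁶, t⁷, t⁸, t⁹, t²², t²³, t²¹, t²⁰, t²⁴, t²⁵, t²⁶, t¹², t¹³, t¹¹, t¹⁰, t¹⁴, t¹⁵, t¹⁶, t¹⁷, t¹⁸, t¹⁹} are distinct. Hence |G| = 27.

Answer: 27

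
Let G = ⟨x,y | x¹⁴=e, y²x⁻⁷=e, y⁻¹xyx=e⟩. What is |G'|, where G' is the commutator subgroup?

G' = [G, G] is generated by all commutators. The generator-pair commutators are: [x, y] = x².
The subgroup they normally generate is {e, x², x⁴, x⁶, x⁸, x¹⁰, x¹²}, of order 7.
Check: |G/G'| = 28/7 = 4 is the order of the abelianisation.

Answer: 7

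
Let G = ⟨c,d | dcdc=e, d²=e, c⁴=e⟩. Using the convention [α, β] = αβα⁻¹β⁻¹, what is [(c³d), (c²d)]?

[(c³d), (c²d)] = (c³d)·(c²d)·(c³d)⁻¹·(c²d)⁻¹.
  (c³d) · (c²d) = c
  c · (c³d) = d
  d · (c²d) = c²

Answer: c²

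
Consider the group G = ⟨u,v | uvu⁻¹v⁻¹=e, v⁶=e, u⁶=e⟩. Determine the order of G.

Enumerate words in the generators, reducing via the relations: the distinct elements are
  {e, u, v, uv, u², u³, u⁴, u⁵, v², v³, v⁴, v⁵, uv², uv³, uv⁴, uv⁵, u²v, u³v, u⁴v, u⁵v, u²v², u²v³, u²v⁴, u²v⁵, u³v², u³v³, u³v⁴, u³v⁵, u⁴v², u⁴v³, u⁴v⁴, u⁴v⁵, u⁵v², u⁵v³, u⁵v⁴, u⁵v⁵}.
No further products give new elements, so |G| = 36.

Answer: 36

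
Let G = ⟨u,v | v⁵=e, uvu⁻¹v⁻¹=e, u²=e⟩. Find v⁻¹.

The order of v is 5 (smallest k with vᵏ = e), so v⁻¹ = v⁴ = v⁴.
Check: v · (v⁴) → v · v⁴ = e, giving e as required.

Answer: v⁴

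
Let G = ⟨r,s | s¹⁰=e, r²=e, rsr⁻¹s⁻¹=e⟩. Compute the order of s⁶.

Compute successive powers until reaching e:
  (s⁶)¹ = s⁶, (s⁶)² = s², (s⁶)³ = s⁸, (s⁶)⁴ = s⁴, (s⁶)⁵ = e.
The smallest positive k with (s⁶)ᵏ = e is 5.

Answer: 5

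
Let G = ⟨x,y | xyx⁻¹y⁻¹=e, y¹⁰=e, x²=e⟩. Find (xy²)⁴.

Compute successive powers of (xy²), reducing at each step:
  (xy²)²: (xy²) · x = y²;   (y²) · y² = y⁴
  (xy²)³: (y⁴) · x = xy⁴;   (xy⁴) · y² = xy⁶
  (xy²)⁴: (xy⁶) · x = y⁶;   (y⁶) · y² = y⁸

Answer: y⁸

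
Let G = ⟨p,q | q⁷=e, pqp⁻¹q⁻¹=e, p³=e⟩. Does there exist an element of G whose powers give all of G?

|G| = 21. The element pq has order 21 (its powers give 21 distinct elements), so ⟨pq⟩ = G and G is cyclic.

Answer: Yes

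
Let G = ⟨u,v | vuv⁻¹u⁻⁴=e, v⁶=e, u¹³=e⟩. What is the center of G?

An element z ∈ Z(G) iff z commutes with every generator.
For example e is central: e·u = u = u·e; e·v = v = v·e.
Whereas u ∉ Z(G) since u·v = uv ≠ u⁴v = v·u.
Checking each of the 78 elements this way gives Z(G) = {e}, of order 1.

Answer: {e}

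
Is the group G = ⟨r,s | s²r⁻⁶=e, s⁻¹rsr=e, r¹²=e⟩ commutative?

r·s = rs but s·r = r⁵s⁻¹, so r·s ≠ s·r and G is not abelian.

Answer: No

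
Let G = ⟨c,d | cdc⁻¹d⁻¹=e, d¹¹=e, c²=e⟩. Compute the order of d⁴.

Compute successive powers until reaching e:
  (d⁴)¹ = d⁴, (d⁴)² = d⁸, (d⁴)³ = d, (d⁴)⁴ = d⁵, (d⁴)⁵ = d⁹, (d⁴)⁶ = d², (d⁴)⁷ = d⁶, (d⁴)⁸ = d¹⁰, (d⁴)⁹ = d³, (d⁴)¹⁰ = d⁷, (d⁴)¹¹ = e.
The smallest positive k with (d⁴)ᵏ = e is 11.

Answer: 11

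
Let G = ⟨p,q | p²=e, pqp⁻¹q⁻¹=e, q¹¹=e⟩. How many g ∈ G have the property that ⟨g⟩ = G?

G is cyclic of order 22. An element generates G iff its order is 22, and a cyclic group of order 22 has exactly φ(22) = 10 such elements.

Answer: 10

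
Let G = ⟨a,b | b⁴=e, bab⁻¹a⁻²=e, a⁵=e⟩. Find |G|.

Enumerate words in the generators, reducing via the relations: the distinct elements are
  {a, b, e, ab, a², a³, a⁴, b², b³, ab², ab³, a²b, a³b, a⁴b, a²b², a²b³, a³b², a³b³, a⁴b², a⁴b³}.
No further products give new elements, so |G| = 20.

Answer: 20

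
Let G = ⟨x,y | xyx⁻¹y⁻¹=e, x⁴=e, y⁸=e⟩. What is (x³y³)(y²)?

Compute (x³y³) · (y²) by multiplying left to right and reducing via the relations at each step:
  (x³y³) · y² = x³y⁵

Answer: x³y⁵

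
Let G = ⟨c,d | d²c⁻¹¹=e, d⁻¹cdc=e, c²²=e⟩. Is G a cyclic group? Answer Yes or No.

Every cyclic group is abelian. But c·d = cd while d·c = c¹⁰d⁻¹, so c·d ≠ d·c and G is not abelian. Hence G is not cyclic.

Answer: No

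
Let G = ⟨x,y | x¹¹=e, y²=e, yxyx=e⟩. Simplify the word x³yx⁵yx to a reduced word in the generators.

Multiply left to right, reducing at each step:
  (x³) · y = x³y
  (x³y) · x⁵ = x⁹y
  (x⁹y) · y = x⁹
  (x⁹) · x = x¹⁰

Answer: x¹⁰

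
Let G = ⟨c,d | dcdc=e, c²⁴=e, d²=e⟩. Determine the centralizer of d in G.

⟨d⟩ ⊆ C_G(d) since powers of d commute with d; so |C_G(d)| ≥ |⟨d⟩| = 2.
By orbit–stabilizer, |C_G(d)| = |G| / |conj. class of d| = 48 / 12 = 4.
The 4 elements commuting with d are {e, c¹², d, c¹²d}.

Answer: {e, c¹², d, c¹²d}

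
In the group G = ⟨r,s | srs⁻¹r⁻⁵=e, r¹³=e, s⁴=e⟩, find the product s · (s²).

Compute s · (s²) by multiplying left to right and reducing via the relations at each step:
  s · s² = s³

Answer: s³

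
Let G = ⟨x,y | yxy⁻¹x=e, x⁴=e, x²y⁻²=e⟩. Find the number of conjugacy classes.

The conjugacy classes (representative and size) are:
  [e] (size 1), [x³] (size 2), [x²] (size 1), [y⁻¹] (size 2), [xy] (size 2).
Class equation: 1 + 2 + 1 + 2 + 2 = 8 = |G|. So G has 5 conjugacy classes.

Answer: 5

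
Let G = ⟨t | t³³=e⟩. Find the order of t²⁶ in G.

Compute successive powers until reaching e:
  (t²⁶)¹ = t²⁶, (t²⁶)² = t¹⁹, (t²⁶)³ = t¹², (t²⁶)⁴ = t⁵, (t²⁶)⁵ = t³¹, (t²⁶)⁶ = t²⁴, (t²⁶)⁷ = t¹⁷, (t²⁶)⁸ = t¹⁰, (t²⁶)⁹ = t³, (t²⁶)¹⁰ = t²⁹, (t²⁶)¹¹ = t²², (t²⁶)¹² = t¹⁵, (t²⁶)¹³ = t⁸, (t²⁶)¹⁴ = t, (t²⁶)¹⁵ = t²⁷, (t²⁶)¹⁶ = t²⁰, (t²⁶)¹⁷ = t¹³, (t²⁶)¹⁸ = t⁶, (t²⁶)¹⁹ = t³², (t²⁶)²⁰ = t²⁵, (t²⁶)²¹ = t¹⁸, (t²⁶)²² = t¹¹, (t²⁶)²³ = t⁴, (t²⁶)²⁴ = t³⁰, (t²⁶)²⁵ = t²³, (t²⁶)²⁶ = t¹⁶, (t²⁶)²⁷ = t⁹, (t²⁶)²⁸ = t², (t²⁶)²⁹ = t²⁸, (t²⁶)³⁰ = t²¹, (t²⁶)³¹ = t¹⁴, (t²⁶)³² = t⁷, (t²⁶)³³ = e.
The smallest positive k with (t²⁶)ᵏ = e is 33.

Answer: 33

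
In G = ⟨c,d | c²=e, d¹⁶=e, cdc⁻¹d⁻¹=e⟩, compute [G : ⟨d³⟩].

First find ord(d³) by computing successive powers:
  (d³)¹ = d³, (d³)² = d⁶, (d³)³ = d⁹, (d³)⁴ = d¹², (d³)⁵ = d¹⁵, (d³)⁶ = d², (d³)⁷ = d⁵, (d³)⁸ = d⁸, (d³)⁹ = d¹¹, (d³)¹⁰ = d¹⁴, (d³)¹¹ = d, (d³)¹² = d⁴, (d³)¹³ = d⁷, (d³)¹⁴ = d¹⁰, (d³)¹⁵ = d¹³, (d³)¹⁶ = e.
So |⟨d³⟩| = ord(d³) = 16. With |G| = 32, by Lagrange [G : ⟨d³⟩] = 32/16 = 2.

Answer: 2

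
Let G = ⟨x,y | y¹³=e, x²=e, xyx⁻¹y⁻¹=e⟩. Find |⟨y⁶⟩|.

|⟨y⁶⟩| equals the order of y⁶. Compute successive powers until reaching e:
  (y⁶)¹ = y⁶, (y⁶)² = y¹², (y⁶)³ = y⁵, (y⁶)⁴ = y¹¹, (y⁶)⁵ = y⁴, (y⁶)⁶ = y¹⁰, (y⁶)⁷ = y³, (y⁶)⁸ = y⁹, (y⁶)⁹ = y², (y⁶)¹⁰ = y⁸, (y⁶)¹¹ = y, (y⁶)¹² = y⁷, (y⁶)¹³ = e.
The smallest positive k with (y⁶)ᵏ = e is 13, so |⟨y⁶⟩| = 13.

Answer: 13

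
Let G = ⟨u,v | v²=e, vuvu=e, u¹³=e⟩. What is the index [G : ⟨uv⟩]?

First find ord(uv) by computing successive powers:
  (uv)¹ = uv, (uv)² = e.
So |⟨uv⟩| = ord(uv) = 2. With |G| = 26, by Lagrange [G : ⟨uv⟩] = 26/2 = 13.

Answer: 13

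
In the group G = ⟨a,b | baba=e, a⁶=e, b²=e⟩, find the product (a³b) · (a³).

Compute (a³b) · (a³) by multiplying left to right and reducing via the relations at each step:
  (a³b) · a³ = b

Answer: b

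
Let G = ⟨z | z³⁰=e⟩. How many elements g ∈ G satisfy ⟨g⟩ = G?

G is cyclic of order 30. An element generates G iff its order is 30, and a cyclic group of order 30 has exactly φ(30) = 8 such elements.

Answer: 8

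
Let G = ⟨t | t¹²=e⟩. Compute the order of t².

Compute successive powers until reaching e:
  (t²)¹ = t², (t²)² = t⁴, (t²)³ = t⁶, (t²)⁴ = t⁸, (t²)⁵ = t¹⁰, (t²)⁶ = e.
The smallest positive k with (t²)ᵏ = e is 6.

Answer: 6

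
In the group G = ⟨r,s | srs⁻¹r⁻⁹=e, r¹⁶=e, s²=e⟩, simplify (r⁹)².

Compute successive powers of (r⁹), reducing at each step:
  (r⁹)²: (r⁹) · r⁹ = r²

Answer: r²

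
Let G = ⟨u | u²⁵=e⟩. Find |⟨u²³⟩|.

|⟨u²³⟩| equals the order of u²³. Compute successive powers until reaching e:
  (u²³)¹ = u²³, (u²³)² = u²¹, (u²³)³ = u¹⁹, (u²³)⁴ = u¹⁷, (u²³)⁵ = u¹⁵, (u²³)⁶ = u¹³, (u²³)⁷ = u¹¹, (u²³)⁸ = u⁹, (u²³)⁹ = u⁷, (u²³)¹⁰ = u⁵, (u²³)¹¹ = u³, (u²³)¹² = u, (u²³)¹³ = u²⁴, (u²³)¹⁴ = u²², (u²³)¹⁵ = u²⁰, (u²³)¹⁶ = u¹⁸, (u²³)¹⁷ = u¹⁶, (u²³)¹⁸ = u¹⁴, (u²³)¹⁹ = u¹², (u²³)²⁰ = u¹⁰, (u²³)²¹ = u⁸, (u²³)²² = u⁶, (u²³)²³ = u⁴, (u²³)²⁴ = u², (u²³)²⁵ = e.
The smallest positive k with (u²³)ᵏ = e is 25, so |⟨u²³⟩| = 25.

Answer: 25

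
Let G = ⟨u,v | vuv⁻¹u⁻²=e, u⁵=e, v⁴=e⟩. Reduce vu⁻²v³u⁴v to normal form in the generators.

Multiply left to right, reducing at each step:
  v · u⁻² = uv
  (uv) · v³ = u
  u · u⁴ = e
  e · v = v

Answer: v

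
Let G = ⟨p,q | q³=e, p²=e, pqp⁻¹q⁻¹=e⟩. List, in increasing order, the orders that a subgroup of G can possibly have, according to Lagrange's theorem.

|G| = 6 = 2 · 3. By Lagrange's theorem the order of any subgroup divides 6; the divisors of 6 are 1, 2, 3, 6.

Answer: 1, 2, 3, 6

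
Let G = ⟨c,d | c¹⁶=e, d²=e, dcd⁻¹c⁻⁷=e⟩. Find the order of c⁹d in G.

Compute successive powers until reaching e:
  (c⁹d)¹ = c⁹d, (c⁹d)² = c⁸, (c⁹d)³ = cd, (c⁹d)⁴ = e.
The smallest positive k with (c⁹d)ᵏ = e is 4.

Answer: 4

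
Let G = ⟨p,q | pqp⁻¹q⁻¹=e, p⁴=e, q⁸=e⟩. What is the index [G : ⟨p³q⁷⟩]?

First find ord(p³q⁷) by computing successive powers:
  (p³q⁷)¹ = p³q⁷, (p³q⁷)² = p²q⁶, (p³q⁷)³ = pq⁵, (p³q⁷)⁴ = q⁴, (p³q⁷)⁵ = p³q³, (p³q⁷)⁶ = p²q², (p³q⁷)⁷ = pq, (p³q⁷)⁸ = e.
So |⟨p³q⁷⟩| = ord(p³q⁷) = 8. With |G| = 32, by Lagrange [G : ⟨p³q⁷⟩] = 32/8 = 4.

Answer: 4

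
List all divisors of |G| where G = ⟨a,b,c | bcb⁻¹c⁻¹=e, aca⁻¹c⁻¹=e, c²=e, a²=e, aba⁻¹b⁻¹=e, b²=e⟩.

|G| = 8 = 2³. By Lagrange's theorem the order of any subgroup divides 8; the divisors of 8 are 1, 2, 4, 8.

Answer: 1, 2, 4, 8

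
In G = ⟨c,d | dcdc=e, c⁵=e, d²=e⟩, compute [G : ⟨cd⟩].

First find ord(cd) by computing successive powers:
  (cd)¹ = cd, (cd)² = e.
So |⟨cd⟩| = ord(cd) = 2. With |G| = 10, by Lagrange [G : ⟨cd⟩] = 10/2 = 5.

Answer: 5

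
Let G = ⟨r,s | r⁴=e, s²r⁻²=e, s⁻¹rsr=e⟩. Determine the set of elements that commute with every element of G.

An element z ∈ Z(G) iff z commutes with every generator.
For example r² is central: (r²)·r = r³ = r·(r²); (r²)·s = s⁻¹ = s·(r²).
Whereas r ∉ Z(G) since r·s = rs ≠ rs⁻¹ = s·r.
Checking each of the 8 elements this way gives Z(G) = {e, r²}, of order 2.

Answer: {e, r²}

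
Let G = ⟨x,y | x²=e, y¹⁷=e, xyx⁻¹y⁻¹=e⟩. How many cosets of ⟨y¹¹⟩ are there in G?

First find ord(y¹¹) by computing successive powers:
  (y¹¹)¹ = y¹¹, (y¹¹)² = y⁵, (y¹¹)³ = y¹⁶, (y¹¹)⁴ = y¹⁰, (y¹¹)⁵ = y⁴, (y¹¹)⁶ = y¹⁵, (y¹¹)⁷ = y⁹, (y¹¹)⁸ = y³, (y¹¹)⁹ = y¹⁴, (y¹¹)¹⁰ = y⁸, (y¹¹)¹¹ = y², (y¹¹)¹² = y¹³, (y¹¹)¹³ = y⁷, (y¹¹)¹⁴ = y, (y¹¹)¹⁵ = y¹², (y¹¹)¹⁶ = y⁶, (y¹¹)¹⁷ = e.
So |⟨y¹¹⟩| = ord(y¹¹) = 17. With |G| = 34, by Lagrange [G : ⟨y¹¹⟩] = 34/17 = 2.

Answer: 2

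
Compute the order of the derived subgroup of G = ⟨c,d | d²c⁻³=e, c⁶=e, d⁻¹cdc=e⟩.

G' = [G, G] is generated by all commutators. The generator-pair commutators are: [c, d] = c².
The subgroup they normally generate is {e, c², c⁴}, of order 3.
Check: |G/G'| = 12/3 = 4 is the order of the abelianisation.

Answer: 3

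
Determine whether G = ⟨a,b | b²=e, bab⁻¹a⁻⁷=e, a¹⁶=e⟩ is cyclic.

Every cyclic group is abelian. But a·b = ab while b·a = a⁷b, so a·b ≠ b·a and G is not abelian. Hence G is not cyclic.

Answer: No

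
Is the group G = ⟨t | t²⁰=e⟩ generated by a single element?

|G| = 20. The element t has order 20 (its powers give 20 distinct elements), so ⟨t⟩ = G and G is cyclic.

Answer: Yes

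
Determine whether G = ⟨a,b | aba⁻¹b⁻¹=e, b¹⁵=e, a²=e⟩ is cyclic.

|G| = 30. The element ab has order 30 (its powers give 30 distinct elements), so ⟨ab⟩ = G and G is cyclic.

Answer: Yes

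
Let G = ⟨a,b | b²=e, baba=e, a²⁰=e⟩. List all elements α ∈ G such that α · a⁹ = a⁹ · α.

⟨a⁹⟩ ⊆ C_G(a⁹) since powers of a⁹ commute with a⁹; so |C_G(a⁹)| ≥ |⟨a⁹⟩| = 20.
By orbit–stabilizer, |C_G(a⁹)| = |G| / |conj. class of a⁹| = 40 / 2 = 20.
The 20 elements commuting with a⁹ are {e, a, a², a³, a⁴, a⁵, a⁶, a⁷, a⁸, a⁹, a¹⁰, a¹¹, a¹², a¹³, a¹⁴, a¹⁵, a¹⁶, a¹⁷, a¹⁸, a¹⁹}.

Answer: {e, a, a², a³, a⁴, a⁵, a⁶, a⁷, a⁸, a⁹, a¹⁰, a¹¹, a¹², a¹³, a¹⁴, a¹⁵, a¹⁶, a¹⁷, a¹⁸, a¹⁹}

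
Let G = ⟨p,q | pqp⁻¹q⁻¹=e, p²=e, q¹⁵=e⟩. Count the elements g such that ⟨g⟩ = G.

G is cyclic of order 30. An element generates G iff its order is 30, and a cyclic group of order 30 has exactly φ(30) = 8 such elements.

Answer: 8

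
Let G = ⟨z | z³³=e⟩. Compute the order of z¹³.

Compute successive powers until reaching e:
  (z¹³)¹ = z¹³, (z¹³)² = z²⁶, (z¹³)³ = z⁶, (z¹³)⁴ = z¹⁹, (z¹³)⁵ = z³², (z¹³)⁶ = z¹², (z¹³)⁷ = z²⁵, (z¹³)⁸ = z⁵, (z¹³)⁹ = z¹⁸, (z¹³)¹⁰ = z³¹, (z¹³)¹¹ = z¹¹, (z¹³)¹² = z²⁴, (z¹³)¹³ = z⁴, (z¹³)¹⁴ = z¹⁷, (z¹³)¹⁵ = z³⁰, (z¹³)¹⁶ = z¹⁰, (z¹³)¹⁷ = z²³, (z¹³)¹⁸ = z³, (z¹³)¹⁹ = z¹⁶, (z¹³)²⁰ = z²⁹, (z¹³)²¹ = z⁹, (z¹³)²² = z²², (z¹³)²³ = z², (z¹³)²⁴ = z¹⁵, (z¹³)²⁵ = z²⁸, (z¹³)²⁶ = z⁸, (z¹³)²⁷ = z²¹, (z¹³)²⁸ = z, (z¹³)²⁹ = z¹⁴, (z¹³)³⁰ = z²⁷, (z¹³)³¹ = z⁷, (z¹³)³² = z²⁰, (z¹³)³³ = e.
The smallest positive k with (z¹³)ᵏ = e is 33.

Answer: 33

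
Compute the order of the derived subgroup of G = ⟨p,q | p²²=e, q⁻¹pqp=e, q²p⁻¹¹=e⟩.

G' = [G, G] is generated by all commutators. The generator-pair commutators are: [p, q] = p².
The subgroup they normally generate is {e, p², p⁴, p⁶, p⁸, p¹⁰, p¹², p¹⁴, p¹⁶, p¹⁸, p²⁰}, of order 11.
Check: |G/G'| = 44/11 = 4 is the order of the abelianisation.

Answer: 11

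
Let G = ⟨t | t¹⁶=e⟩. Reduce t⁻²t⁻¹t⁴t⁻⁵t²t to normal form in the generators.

Multiply left to right, reducing at each step:
  (t¹⁴) · t⁻¹ = t¹³
  (t¹³) · t⁴ = t
  t · t⁻⁵ = t¹²
  (t¹²) · t² = t¹⁴
  (t¹⁴) · t = t¹⁵

Answer: t¹⁵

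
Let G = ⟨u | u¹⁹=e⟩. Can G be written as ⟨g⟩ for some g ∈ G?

|G| = 19. The element u has order 19 (its powers give 19 distinct elements), so ⟨u⟩ = G and G is cyclic.

Answer: Yes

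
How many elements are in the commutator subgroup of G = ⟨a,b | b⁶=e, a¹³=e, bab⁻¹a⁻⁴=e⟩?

G' = [G, G] is generated by all commutators. The generator-pair commutators are: [a, b] = a¹⁰.
The subgroup they normally generate is {e, a, a², a³, a⁴, a⁵, a⁶, a⁷, a⁸, a⁹, a¹⁰, a¹¹, a¹²}, of order 13.
Check: |G/G'| = 78/13 = 6 is the order of the abelianisation.

Answer: 13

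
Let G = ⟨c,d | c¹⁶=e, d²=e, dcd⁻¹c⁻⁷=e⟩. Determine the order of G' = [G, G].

G' = [G, G] is generated by all commutators. The generator-pair commutators are: [c, d] = c¹⁰.
The subgroup they normally generate is {e, c², c⁴, c⁶, c⁸, c¹⁰, c¹², c¹⁴}, of order 8.
Check: |G/G'| = 32/8 = 4 is the order of the abelianisation.

Answer: 8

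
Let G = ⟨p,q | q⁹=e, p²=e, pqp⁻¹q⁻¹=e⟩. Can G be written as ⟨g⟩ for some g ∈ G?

|G| = 18. The element pq has order 18 (its powers give 18 distinct elements), so ⟨pq⟩ = G and G is cyclic.

Answer: Yes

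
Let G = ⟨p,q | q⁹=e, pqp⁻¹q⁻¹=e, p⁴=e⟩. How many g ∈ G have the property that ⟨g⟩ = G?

G is cyclic of order 36. An element generates G iff its order is 36, and a cyclic group of order 36 has exactly φ(36) = 12 such elements.

Answer: 12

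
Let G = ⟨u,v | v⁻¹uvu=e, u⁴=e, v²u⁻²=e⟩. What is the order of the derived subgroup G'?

G' = [G, G] is generated by all commutators. The generator-pair commutators are: [u, v] = u².
The subgroup they normally generate is {e, u²}, of order 2.
Check: |G/G'| = 8/2 = 4 is the order of the abelianisation.

Answer: 2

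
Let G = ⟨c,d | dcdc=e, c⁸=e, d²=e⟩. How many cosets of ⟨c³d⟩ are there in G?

First find ord(c³d) by computing successive powers:
  (c³d)¹ = c³d, (c³d)² = e.
So |⟨c³d⟩| = ord(c³d) = 2. With |G| = 16, by Lagrange [G : ⟨c³d⟩] = 16/2 = 8.

Answer: 8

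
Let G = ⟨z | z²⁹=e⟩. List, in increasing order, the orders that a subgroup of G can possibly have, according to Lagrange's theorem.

|G| = 29 = 29. By Lagrange's theorem the order of any subgroup divides 29; the divisors of 29 are 1, 29.

Answer: 1, 29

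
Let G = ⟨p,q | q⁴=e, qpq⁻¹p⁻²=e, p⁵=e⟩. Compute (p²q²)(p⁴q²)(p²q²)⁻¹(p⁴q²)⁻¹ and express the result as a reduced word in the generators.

[(p²q²), (p⁴q²)] = (p²q²)·(p⁴q²)·(p²q²)⁻¹·(p⁴q²)⁻¹.
  (p²q²) · (p⁴q²) = p³
  (p³) · (p²q²) = q²
  (q²) · (p⁴q²) = p

Answer: p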